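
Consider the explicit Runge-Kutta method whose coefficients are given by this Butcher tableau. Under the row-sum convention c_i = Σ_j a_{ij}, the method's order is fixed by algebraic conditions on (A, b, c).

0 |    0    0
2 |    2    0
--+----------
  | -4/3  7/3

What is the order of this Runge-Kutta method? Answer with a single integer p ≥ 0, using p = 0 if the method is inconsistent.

1

b = (-4/3, 7/3)
c = (0, 2)
Σ b_i: (-4/3)·1 + 7/3·1 = 1 ✓
b·c: 7/3·2 = 14/3 ≠ 1/2 ⇒ order 1.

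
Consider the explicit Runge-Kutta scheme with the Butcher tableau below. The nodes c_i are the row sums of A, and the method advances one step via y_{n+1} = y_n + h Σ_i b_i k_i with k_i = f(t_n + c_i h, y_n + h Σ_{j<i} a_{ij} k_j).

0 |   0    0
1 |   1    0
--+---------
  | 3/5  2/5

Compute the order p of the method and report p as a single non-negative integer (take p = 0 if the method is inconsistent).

b = (3/5, 2/5)
c = (0, 1)
Σ b_i: 3/5·1 + 2/5·1 = 1 ✓
b·c: 2/5·1 = 2/5 ≠ 1/2 ⇒ order 1.

1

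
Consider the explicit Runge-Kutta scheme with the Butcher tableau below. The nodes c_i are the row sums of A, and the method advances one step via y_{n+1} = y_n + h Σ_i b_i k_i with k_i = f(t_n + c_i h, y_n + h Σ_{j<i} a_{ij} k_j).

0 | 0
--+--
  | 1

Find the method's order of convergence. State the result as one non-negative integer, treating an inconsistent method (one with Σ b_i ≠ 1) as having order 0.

b = (1)
c = (0)
Σ b_i: 1·1 = 1 ✓; 1 stage ⇒ order 1.

1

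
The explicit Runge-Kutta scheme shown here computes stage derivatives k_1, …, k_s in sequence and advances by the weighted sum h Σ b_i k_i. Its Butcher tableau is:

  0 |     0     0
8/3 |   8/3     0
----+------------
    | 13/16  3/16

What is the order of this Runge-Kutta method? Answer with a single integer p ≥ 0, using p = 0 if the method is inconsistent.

b = (13/16, 3/16)
c = (0, 8/3)
Σ b_i: 13/16·1 + 3/16·1 = 1 ✓
b·c: 3/16·8/3 = 1/2 ✓; 2 stages ⇒ order 2.

2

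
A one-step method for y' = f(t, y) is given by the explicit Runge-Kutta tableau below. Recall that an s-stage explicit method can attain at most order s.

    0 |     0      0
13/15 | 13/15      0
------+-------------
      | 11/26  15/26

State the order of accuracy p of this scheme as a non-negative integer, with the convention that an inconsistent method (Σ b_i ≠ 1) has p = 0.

b = (11/26, 15/26)
c = (0, 13/15)
Σ b_i: 11/26·1 + 15/26·1 = 1 ✓
b·c: 15/26·13/15 = 1/2 ✓; 2 stages ⇒ order 2.

2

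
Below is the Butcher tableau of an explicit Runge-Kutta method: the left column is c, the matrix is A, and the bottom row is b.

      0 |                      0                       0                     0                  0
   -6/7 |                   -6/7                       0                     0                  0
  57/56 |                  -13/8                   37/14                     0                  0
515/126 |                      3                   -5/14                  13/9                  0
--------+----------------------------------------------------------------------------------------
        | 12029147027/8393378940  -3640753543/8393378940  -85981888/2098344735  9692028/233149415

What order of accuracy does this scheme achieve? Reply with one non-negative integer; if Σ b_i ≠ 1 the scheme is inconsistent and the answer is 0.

3

b = (12029147027/8393378940, -3640753543/8393378940, -85981888/2098344735, 9692028/233149415)
c = (0, -6/7, 57/56, 515/126)
Ac = (0, 0, -111/49, 2089/1176)
Σ b_i: 12029147027/8393378940·1 + (-3640753543/8393378940)·1 + (-85981888/2098344735)·1 + 9692028/233149415·1 = 1 ✓
b·c: (-3640753543/8393378940)·(-6/7) + (-85981888/2098344735)·57/56 + 9692028/233149415·515/126 = 1/2 ✓
b·c²: (-3640753543/8393378940)·36/49 + (-85981888/2098344735)·3249/3136 + 9692028/233149415·265225/15876 = 1/3 ✓
b·Ac: (-85981888/2098344735)·(-111/49) + 9692028/233149415·2089/1176 = 1/6 ✓
b·c³: (-3640753543/8393378940)·(-216/343) + (-85981888/2098344735)·185193/175616 + 9692028/233149415·136590875/2000376 = 1514377754081/493530681672 ≠ 1/4 ⇒ order 3.
b·(c∘Ac): (-85981888/2098344735)·(-6327/2744) + 9692028/233149415·1075835/148176 = 18109877481/45697285340 ≠ 1/8
b·Ac²: (-85981888/2098344735)·666/343 + 9692028/233149415·27091/21952 = -21085057/746078128 ≠ 1/12
b·A²c: 9692028/233149415·(-481/147) = -1553955156/11424321335 ≠ 1/24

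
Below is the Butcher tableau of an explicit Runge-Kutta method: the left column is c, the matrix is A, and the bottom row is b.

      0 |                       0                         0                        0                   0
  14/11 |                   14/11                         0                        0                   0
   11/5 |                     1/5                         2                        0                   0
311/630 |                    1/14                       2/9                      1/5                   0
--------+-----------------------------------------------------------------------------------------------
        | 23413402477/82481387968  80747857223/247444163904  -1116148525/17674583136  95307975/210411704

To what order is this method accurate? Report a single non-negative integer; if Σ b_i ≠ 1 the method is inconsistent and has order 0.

b = (23413402477/82481387968, 80747857223/247444163904, -1116148525/17674583136, 95307975/210411704)
c = (0, 14/11, 11/5, 311/630)
Ac = (0, 0, 28/11, 1789/2475)
Σ b_i: 23413402477/82481387968·1 + 80747857223/247444163904·1 + (-1116148525/17674583136)·1 + 95307975/210411704·1 = 1 ✓
b·c: 80747857223/247444163904·14/11 + (-1116148525/17674583136)·11/5 + 95307975/210411704·311/630 = 1/2 ✓
b·c²: 80747857223/247444163904·196/121 + (-1116148525/17674583136)·121/25 + 95307975/210411704·96721/396900 = 1/3 ✓
b·Ac: (-1116148525/17674583136)·28/11 + 95307975/210411704·1789/2475 = 1/6 ✓
b·c³: 80747857223/247444163904·2744/1331 + (-1116148525/17674583136)·1331/125 + 95307975/210411704·30080231/250047000 = 1343154473389/24496972226496 ≠ 1/4 ⇒ order 3.
b·(c∘Ac): (-1116148525/17674583136)·28/5 + 95307975/210411704·556379/1559250 = -4444182247/23145287440 ≠ 1/8
b·Ac²: (-1116148525/17674583136)·392/121 + 95307975/210411704·180769/136125 = 13780542517/34717931160 ≠ 1/12
b·A²c: 95307975/210411704·28/55 = 133431165/578632186 ≠ 1/24

3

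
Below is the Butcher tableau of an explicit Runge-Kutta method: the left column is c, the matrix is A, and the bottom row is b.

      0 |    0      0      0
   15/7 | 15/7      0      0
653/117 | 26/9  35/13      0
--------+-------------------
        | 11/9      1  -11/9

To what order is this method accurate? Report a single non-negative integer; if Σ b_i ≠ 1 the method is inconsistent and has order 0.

b = (11/9, 1, -11/9)
c = (0, 15/7, 653/117)
Ac = (0, 0, 75/13)
Σ b_i: 11/9·1 + 1·1 + (-11/9)·1 = 1 ✓
b·c: 1·15/7 + (-11/9)·653/117 = -34486/7371 ≠ 1/2 ⇒ order 1.

1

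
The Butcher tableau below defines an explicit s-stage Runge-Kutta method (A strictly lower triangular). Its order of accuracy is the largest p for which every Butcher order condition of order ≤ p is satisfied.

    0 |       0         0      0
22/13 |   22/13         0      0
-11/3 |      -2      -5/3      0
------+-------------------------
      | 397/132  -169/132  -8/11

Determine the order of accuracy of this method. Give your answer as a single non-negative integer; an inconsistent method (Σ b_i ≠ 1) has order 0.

b = (397/132, -169/132, -8/11)
c = (0, 22/13, -11/3)
Ac = (0, 0, -110/39)
Σ b_i: 397/132·1 + (-169/132)·1 + (-8/11)·1 = 1 ✓
b·c: (-169/132)·22/13 + (-8/11)·(-11/3) = 1/2 ✓
b·c²: (-169/132)·484/169 + (-8/11)·121/9 = -121/9 ≠ 1/3 ⇒ order 2.
b·Ac: (-8/11)·(-110/39) = 80/39 ≠ 1/6

2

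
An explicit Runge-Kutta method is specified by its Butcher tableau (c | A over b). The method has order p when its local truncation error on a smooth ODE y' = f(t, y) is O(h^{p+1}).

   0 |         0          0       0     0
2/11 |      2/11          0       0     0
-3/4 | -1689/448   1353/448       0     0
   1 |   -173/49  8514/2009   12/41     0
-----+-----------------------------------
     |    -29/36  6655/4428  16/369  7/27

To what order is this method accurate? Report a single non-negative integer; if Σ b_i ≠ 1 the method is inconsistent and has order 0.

b = (-29/36, 6655/4428, 16/369, 7/27)
c = (0, 2/11, -3/4, 1)
Ac = (0, 0, 123/224, 27/49)
Σ b_i: (-29/36)·1 + 6655/4428·1 + 16/369·1 + 7/27·1 = 1 ✓
b·c: 6655/4428·2/11 + 16/369·(-3/4) + 7/27·1 = 1/2 ✓
b·c²: 6655/4428·4/121 + 16/369·9/16 + 7/27·1 = 1/3 ✓
b·Ac: 16/369·123/224 + 7/27·27/49 = 1/6 ✓
b·c³: 6655/4428·8/1331 + 16/369·(-27/64) + 7/27·1 = 1/4 ✓
b·(c∘Ac): 16/369·(-369/896) + 7/27·27/49 = 1/8 ✓
b·Ac²: 16/369·123/1232 + 7/27·657/2156 = 1/12 ✓
b·A²c: 7/27·9/56 = 1/24 ✓; 4 stages ⇒ order 4.

4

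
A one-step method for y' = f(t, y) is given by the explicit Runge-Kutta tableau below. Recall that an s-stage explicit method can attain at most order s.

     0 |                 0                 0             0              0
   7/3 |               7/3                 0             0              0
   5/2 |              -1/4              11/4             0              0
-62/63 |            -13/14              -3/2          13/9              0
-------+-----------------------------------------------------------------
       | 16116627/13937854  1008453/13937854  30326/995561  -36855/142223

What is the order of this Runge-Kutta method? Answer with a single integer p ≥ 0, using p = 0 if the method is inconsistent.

3

b = (16116627/13937854, 1008453/13937854, 30326/995561, -36855/142223)
c = (0, 7/3, 5/2, -62/63)
Ac = (0, 0, 77/12, 1/9)
Σ b_i: 16116627/13937854·1 + 1008453/13937854·1 + 30326/995561·1 + (-36855/142223)·1 = 1 ✓
b·c: 1008453/13937854·7/3 + 30326/995561·5/2 + (-36855/142223)·(-62/63) = 1/2 ✓
b·c²: 1008453/13937854·49/9 + 30326/995561·25/4 + (-36855/142223)·3844/3969 = 1/3 ✓
b·Ac: 30326/995561·77/12 + (-36855/142223)·1/9 = 1/6 ✓
b·c³: 1008453/13937854·343/27 + 30326/995561·125/8 + (-36855/142223)·(-238328/250047) = 137324497/83627124 ≠ 1/4 ⇒ order 3.
b·(c∘Ac): 30326/995561·385/24 + (-36855/142223)·(-62/567) = 882325/1706676 ≠ 1/8
b·Ac²: 30326/995561·539/36 + (-36855/142223)·31/36 = 1192597/5120028 ≠ 1/12
b·A²c: (-36855/142223)·1001/108 = -1366365/568892 ≠ 1/24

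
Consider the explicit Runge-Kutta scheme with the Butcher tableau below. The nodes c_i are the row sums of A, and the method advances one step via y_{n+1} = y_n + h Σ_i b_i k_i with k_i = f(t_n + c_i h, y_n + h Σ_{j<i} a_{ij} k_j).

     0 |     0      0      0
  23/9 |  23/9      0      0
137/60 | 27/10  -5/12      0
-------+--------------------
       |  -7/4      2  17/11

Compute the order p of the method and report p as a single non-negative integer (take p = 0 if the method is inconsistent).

b = (-7/4, 2, 17/11)
c = (0, 23/9, 137/60)
Ac = (0, 0, -115/108)
Σ b_i: (-7/4)·1 + 2·1 + 17/11·1 = 79/44 ≠ 1 ⇒ order 0.

0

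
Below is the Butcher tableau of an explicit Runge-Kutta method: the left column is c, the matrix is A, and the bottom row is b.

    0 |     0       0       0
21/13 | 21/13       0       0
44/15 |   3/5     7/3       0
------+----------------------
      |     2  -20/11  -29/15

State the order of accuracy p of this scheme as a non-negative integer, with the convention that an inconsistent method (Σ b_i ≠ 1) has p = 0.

0

b = (2, -20/11, -29/15)
c = (0, 21/13, 44/15)
Ac = (0, 0, 49/13)
Σ b_i: 2·1 + (-20/11)·1 + (-29/15)·1 = -289/165 ≠ 1 ⇒ order 0.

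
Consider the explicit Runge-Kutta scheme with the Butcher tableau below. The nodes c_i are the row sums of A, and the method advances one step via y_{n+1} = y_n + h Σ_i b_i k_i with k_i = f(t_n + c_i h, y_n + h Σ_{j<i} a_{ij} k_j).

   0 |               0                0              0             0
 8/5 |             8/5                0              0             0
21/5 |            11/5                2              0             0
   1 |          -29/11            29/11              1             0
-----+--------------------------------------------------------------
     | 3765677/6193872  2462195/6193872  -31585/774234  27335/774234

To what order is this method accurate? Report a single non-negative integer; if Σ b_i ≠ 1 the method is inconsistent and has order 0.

3

b = (3765677/6193872, 2462195/6193872, -31585/774234, 27335/774234)
c = (0, 8/5, 21/5, 1)
Ac = (0, 0, 16/5, 463/55)
Σ b_i: 3765677/6193872·1 + 2462195/6193872·1 + (-31585/774234)·1 + 27335/774234·1 = 1 ✓
b·c: 2462195/6193872·8/5 + (-31585/774234)·21/5 + 27335/774234·1 = 1/2 ✓
b·c²: 2462195/6193872·64/25 + (-31585/774234)·441/25 + 27335/774234·1 = 1/3 ✓
b·Ac: (-31585/774234)·16/5 + 27335/774234·463/55 = 1/6 ✓
b·c³: 2462195/6193872·512/125 + (-31585/774234)·9261/125 + 27335/774234·1 = -1461237/1075325 ≠ 1/4 ⇒ order 3.
b·(c∘Ac): (-31585/774234)·336/25 + 27335/774234·463/55 = -971957/3871170 ≠ 1/8
b·Ac²: (-31585/774234)·128/25 + 27335/774234·6707/275 = 841601/1290390 ≠ 1/12
b·A²c: 27335/774234·16/5 = 43736/387117 ≠ 1/24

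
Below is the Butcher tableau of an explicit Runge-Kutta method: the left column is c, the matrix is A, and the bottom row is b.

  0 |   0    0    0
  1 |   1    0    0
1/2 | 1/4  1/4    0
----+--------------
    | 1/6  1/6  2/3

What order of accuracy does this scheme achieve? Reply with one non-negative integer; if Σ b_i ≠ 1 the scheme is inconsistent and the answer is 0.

3

b = (1/6, 1/6, 2/3)
c = (0, 1, 1/2)
Ac = (0, 0, 1/4)
Σ b_i: 1/6·1 + 1/6·1 + 2/3·1 = 1 ✓
b·c: 1/6·1 + 2/3·1/2 = 1/2 ✓
b·c²: 1/6·1 + 2/3·1/4 = 1/3 ✓
b·Ac: 2/3·1/4 = 1/6 ✓; 3 stages ⇒ order 3.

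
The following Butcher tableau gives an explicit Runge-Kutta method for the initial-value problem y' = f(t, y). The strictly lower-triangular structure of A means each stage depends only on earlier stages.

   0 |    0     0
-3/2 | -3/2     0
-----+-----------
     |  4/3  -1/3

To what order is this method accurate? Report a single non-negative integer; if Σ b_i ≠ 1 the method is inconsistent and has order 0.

2

b = (4/3, -1/3)
c = (0, -3/2)
Σ b_i: 4/3·1 + (-1/3)·1 = 1 ✓
b·c: (-1/3)·(-3/2) = 1/2 ✓; 2 stages ⇒ order 2.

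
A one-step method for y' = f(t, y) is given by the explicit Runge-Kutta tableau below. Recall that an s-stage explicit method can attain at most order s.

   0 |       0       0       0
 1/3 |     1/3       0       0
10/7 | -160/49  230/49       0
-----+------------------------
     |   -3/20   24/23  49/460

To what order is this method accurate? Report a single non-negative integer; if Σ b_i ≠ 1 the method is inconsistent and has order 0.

b = (-3/20, 24/23, 49/460)
c = (0, 1/3, 10/7)
Ac = (0, 0, 230/147)
Σ b_i: (-3/20)·1 + 24/23·1 + 49/460·1 = 1 ✓
b·c: 24/23·1/3 + 49/460·10/7 = 1/2 ✓
b·c²: 24/23·1/9 + 49/460·100/49 = 1/3 ✓
b·Ac: 49/460·230/147 = 1/6 ✓; 3 stages ⇒ order 3.

3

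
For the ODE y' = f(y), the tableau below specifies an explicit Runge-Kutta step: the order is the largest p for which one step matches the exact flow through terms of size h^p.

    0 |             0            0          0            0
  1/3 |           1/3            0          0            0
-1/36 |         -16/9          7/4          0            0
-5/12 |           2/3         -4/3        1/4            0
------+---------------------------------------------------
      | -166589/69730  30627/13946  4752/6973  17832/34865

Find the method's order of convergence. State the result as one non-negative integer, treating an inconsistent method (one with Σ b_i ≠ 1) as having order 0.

b = (-166589/69730, 30627/13946, 4752/6973, 17832/34865)
c = (0, 1/3, -1/36, -5/12)
Ac = (0, 0, 7/12, -65/144)
Σ b_i: (-166589/69730)·1 + 30627/13946·1 + 4752/6973·1 + 17832/34865·1 = 1 ✓
b·c: 30627/13946·1/3 + 4752/6973·(-1/36) + 17832/34865·(-5/12) = 1/2 ✓
b·c²: 30627/13946·1/9 + 4752/6973·1/1296 + 17832/34865·25/144 = 1/3 ✓
b·Ac: 4752/6973·7/12 + 17832/34865·(-65/144) = 1/6 ✓
b·c³: 30627/13946·1/27 + 4752/6973·(-1/46656) + 17832/34865·(-125/1728) = 66761/1506168 ≠ 1/4 ⇒ order 3.
b·(c∘Ac): 4752/6973·(-7/432) + 17832/34865·325/1728 = 42751/502056 ≠ 1/8
b·Ac²: 4752/6973·7/36 + 17832/34865·(-767/5184) = 428039/7530840 ≠ 1/12
b·A²c: 17832/34865·7/48 = 5201/69730 ≠ 1/24

3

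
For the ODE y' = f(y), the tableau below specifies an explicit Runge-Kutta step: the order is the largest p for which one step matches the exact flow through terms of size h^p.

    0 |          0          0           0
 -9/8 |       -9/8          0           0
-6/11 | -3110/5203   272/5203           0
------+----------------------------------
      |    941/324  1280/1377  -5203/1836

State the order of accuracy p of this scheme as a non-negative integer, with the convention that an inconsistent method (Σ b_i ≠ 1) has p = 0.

b = (941/324, 1280/1377, -5203/1836)
c = (0, -9/8, -6/11)
Ac = (0, 0, -306/5203)
Σ b_i: 941/324·1 + 1280/1377·1 + (-5203/1836)·1 = 1 ✓
b·c: 1280/1377·(-9/8) + (-5203/1836)·(-6/11) = 1/2 ✓
b·c²: 1280/1377·81/64 + (-5203/1836)·36/121 = 1/3 ✓
b·Ac: (-5203/1836)·(-306/5203) = 1/6 ✓; 3 stages ⇒ order 3.

3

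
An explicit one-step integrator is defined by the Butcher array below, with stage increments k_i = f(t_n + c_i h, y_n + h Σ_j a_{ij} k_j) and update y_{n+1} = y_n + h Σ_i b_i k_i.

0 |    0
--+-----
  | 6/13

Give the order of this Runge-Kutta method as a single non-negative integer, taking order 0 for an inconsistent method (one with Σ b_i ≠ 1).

b = (6/13)
c = (0)
Σ b_i: 6/13·1 = 6/13 ≠ 1 ⇒ order 0.

0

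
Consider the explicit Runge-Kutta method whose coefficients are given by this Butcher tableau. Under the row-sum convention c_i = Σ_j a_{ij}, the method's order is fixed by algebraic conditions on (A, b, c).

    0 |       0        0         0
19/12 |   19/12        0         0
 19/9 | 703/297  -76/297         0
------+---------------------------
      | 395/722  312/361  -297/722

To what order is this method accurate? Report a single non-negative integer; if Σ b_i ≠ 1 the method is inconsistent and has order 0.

3

b = (395/722, 312/361, -297/722)
c = (0, 19/12, 19/9)
Ac = (0, 0, -361/891)
Σ b_i: 395/722·1 + 312/361·1 + (-297/722)·1 = 1 ✓
b·c: 312/361·19/12 + (-297/722)·19/9 = 1/2 ✓
b·c²: 312/361·361/144 + (-297/722)·361/81 = 1/3 ✓
b·Ac: (-297/722)·(-361/891) = 1/6 ✓; 3 stages ⇒ order 3.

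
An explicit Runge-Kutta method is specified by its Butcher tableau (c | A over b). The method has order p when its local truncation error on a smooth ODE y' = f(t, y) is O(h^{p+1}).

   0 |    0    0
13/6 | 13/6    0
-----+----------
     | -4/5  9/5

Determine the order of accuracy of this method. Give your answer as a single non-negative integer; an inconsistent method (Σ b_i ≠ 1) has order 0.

b = (-4/5, 9/5)
c = (0, 13/6)
Σ b_i: (-4/5)·1 + 9/5·1 = 1 ✓
b·c: 9/5·13/6 = 39/10 ≠ 1/2 ⇒ order 1.

1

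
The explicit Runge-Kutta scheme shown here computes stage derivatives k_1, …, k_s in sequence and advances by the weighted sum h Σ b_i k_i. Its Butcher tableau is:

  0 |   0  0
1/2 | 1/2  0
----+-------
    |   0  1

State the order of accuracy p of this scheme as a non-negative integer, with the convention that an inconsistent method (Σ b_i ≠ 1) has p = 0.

b = (0, 1)
c = (0, 1/2)
Σ b_i: 1·1 = 1 ✓
b·c: 1·1/2 = 1/2 ✓; 2 stages ⇒ order 2.

2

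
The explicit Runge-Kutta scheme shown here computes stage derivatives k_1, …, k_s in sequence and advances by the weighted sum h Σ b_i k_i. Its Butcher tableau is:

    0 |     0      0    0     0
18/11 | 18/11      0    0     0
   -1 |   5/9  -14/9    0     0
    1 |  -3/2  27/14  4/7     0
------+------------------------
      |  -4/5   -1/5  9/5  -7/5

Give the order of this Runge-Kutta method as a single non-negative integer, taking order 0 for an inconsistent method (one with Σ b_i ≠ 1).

0

b = (-4/5, -1/5, 9/5, -7/5)
c = (0, 18/11, -1, 1)
Ac = (0, 0, -28/11, 199/77)
Σ b_i: (-4/5)·1 + (-1/5)·1 + 9/5·1 + (-7/5)·1 = -3/5 ≠ 1 ⇒ order 0.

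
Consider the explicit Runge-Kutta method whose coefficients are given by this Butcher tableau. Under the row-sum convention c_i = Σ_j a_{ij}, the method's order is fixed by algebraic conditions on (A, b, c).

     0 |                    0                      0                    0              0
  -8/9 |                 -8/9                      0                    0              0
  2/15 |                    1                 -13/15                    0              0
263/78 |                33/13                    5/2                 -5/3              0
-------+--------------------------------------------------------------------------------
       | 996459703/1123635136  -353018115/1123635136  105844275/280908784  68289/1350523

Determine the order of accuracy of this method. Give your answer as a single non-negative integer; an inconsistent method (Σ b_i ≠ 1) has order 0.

3

b = (996459703/1123635136, -353018115/1123635136, 105844275/280908784, 68289/1350523)
c = (0, -8/9, 2/15, 263/78)
Ac = (0, 0, 104/135, -22/9)
Σ b_i: 996459703/1123635136·1 + (-353018115/1123635136)·1 + 105844275/280908784·1 + 68289/1350523·1 = 1 ✓
b·c: (-353018115/1123635136)·(-8/9) + 105844275/280908784·2/15 + 68289/1350523·263/78 = 1/2 ✓
b·c²: (-353018115/1123635136)·64/81 + 105844275/280908784·4/225 + 68289/1350523·69169/6084 = 1/3 ✓
b·Ac: 105844275/280908784·104/135 + 68289/1350523·(-22/9) = 1/6 ✓
b·c³: (-353018115/1123635136)·(-512/729) + 105844275/280908784·8/3375 + 68289/1350523·18191447/474552 = 532409450747/246497457960 ≠ 1/4 ⇒ order 3.
b·(c∘Ac): 105844275/280908784·208/2025 + 68289/1350523·(-2893/351) = -4595224/12154707 ≠ 1/8
b·Ac²: 105844275/280908784·(-832/1215) + 68289/1350523·788/405 = -9701552/60773535 ≠ 1/12
b·A²c: 68289/1350523·(-104/81) = -2367352/36464121 ≠ 1/24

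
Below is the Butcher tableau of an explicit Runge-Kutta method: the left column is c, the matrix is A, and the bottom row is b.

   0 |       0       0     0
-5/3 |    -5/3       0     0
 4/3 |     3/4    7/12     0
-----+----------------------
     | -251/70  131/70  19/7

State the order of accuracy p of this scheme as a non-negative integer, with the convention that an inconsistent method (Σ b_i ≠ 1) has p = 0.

b = (-251/70, 131/70, 19/7)
c = (0, -5/3, 4/3)
Ac = (0, 0, -35/36)
Σ b_i: (-251/70)·1 + 131/70·1 + 19/7·1 = 1 ✓
b·c: 131/70·(-5/3) + 19/7·4/3 = 1/2 ✓
b·c²: 131/70·25/9 + 19/7·16/9 = 421/42 ≠ 1/3 ⇒ order 2.
b·Ac: 19/7·(-35/36) = -95/36 ≠ 1/6

2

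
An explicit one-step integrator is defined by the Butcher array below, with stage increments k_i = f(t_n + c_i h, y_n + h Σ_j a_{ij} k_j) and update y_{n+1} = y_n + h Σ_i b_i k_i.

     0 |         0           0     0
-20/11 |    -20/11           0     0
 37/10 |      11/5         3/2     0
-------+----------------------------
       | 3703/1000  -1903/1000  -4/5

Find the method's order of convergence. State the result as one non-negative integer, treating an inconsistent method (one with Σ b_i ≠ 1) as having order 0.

2

b = (3703/1000, -1903/1000, -4/5)
c = (0, -20/11, 37/10)
Ac = (0, 0, -30/11)
Σ b_i: 3703/1000·1 + (-1903/1000)·1 + (-4/5)·1 = 1 ✓
b·c: (-1903/1000)·(-20/11) + (-4/5)·37/10 = 1/2 ✓
b·c²: (-1903/1000)·400/121 + (-4/5)·1369/100 = -23709/1375 ≠ 1/3 ⇒ order 2.
b·Ac: (-4/5)·(-30/11) = 24/11 ≠ 1/6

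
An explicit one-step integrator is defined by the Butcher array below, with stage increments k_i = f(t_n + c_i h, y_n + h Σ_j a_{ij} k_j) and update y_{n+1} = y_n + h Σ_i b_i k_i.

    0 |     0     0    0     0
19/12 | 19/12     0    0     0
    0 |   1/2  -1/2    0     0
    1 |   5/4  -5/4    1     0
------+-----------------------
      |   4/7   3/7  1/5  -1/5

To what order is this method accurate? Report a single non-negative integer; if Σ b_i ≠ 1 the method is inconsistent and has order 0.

1

b = (4/7, 3/7, 1/5, -1/5)
c = (0, 19/12, 0, 1)
Ac = (0, 0, -19/24, -95/48)
Σ b_i: 4/7·1 + 3/7·1 + 1/5·1 + (-1/5)·1 = 1 ✓
b·c: 3/7·19/12 + (-1/5)·1 = 67/140 ≠ 1/2 ⇒ order 1.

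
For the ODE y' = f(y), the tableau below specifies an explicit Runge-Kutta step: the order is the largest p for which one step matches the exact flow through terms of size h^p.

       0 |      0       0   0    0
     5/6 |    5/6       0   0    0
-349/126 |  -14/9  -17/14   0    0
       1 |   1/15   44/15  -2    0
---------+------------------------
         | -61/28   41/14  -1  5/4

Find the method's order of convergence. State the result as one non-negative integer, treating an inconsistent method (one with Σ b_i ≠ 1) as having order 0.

1

b = (-61/28, 41/14, -1, 5/4)
c = (0, 5/6, -349/126, 1)
Ac = (0, 0, -85/84, 503/63)
Σ b_i: (-61/28)·1 + 41/14·1 + (-1)·1 + 5/4·1 = 1 ✓
b·c: 41/14·5/6 + (-1)·(-349/126) + 5/4·1 = 407/63 ≠ 1/2 ⇒ order 1.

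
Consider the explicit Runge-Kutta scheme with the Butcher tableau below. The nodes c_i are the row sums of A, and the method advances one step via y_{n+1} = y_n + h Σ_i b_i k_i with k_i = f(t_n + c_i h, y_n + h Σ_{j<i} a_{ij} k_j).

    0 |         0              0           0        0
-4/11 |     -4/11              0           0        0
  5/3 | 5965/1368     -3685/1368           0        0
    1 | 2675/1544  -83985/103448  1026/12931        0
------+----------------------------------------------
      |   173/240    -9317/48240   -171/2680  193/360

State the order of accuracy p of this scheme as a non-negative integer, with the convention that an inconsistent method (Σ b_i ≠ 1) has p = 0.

4

b = (173/240, -9317/48240, -171/2680, 193/360)
c = (0, -4/11, 5/3, 1)
Ac = (0, 0, 335/342, 165/386)
Σ b_i: 173/240·1 + (-9317/48240)·1 + (-171/2680)·1 + 193/360·1 = 1 ✓
b·c: (-9317/48240)·(-4/11) + (-171/2680)·5/3 + 193/360·1 = 1/2 ✓
b·c²: (-9317/48240)·16/121 + (-171/2680)·25/9 + 193/360·1 = 1/3 ✓
b·Ac: (-171/2680)·335/342 + 193/360·165/386 = 1/6 ✓
b·c³: (-9317/48240)·(-64/1331) + (-171/2680)·125/27 + 193/360·1 = 1/4 ✓
b·(c∘Ac): (-171/2680)·1675/1026 + 193/360·165/386 = 1/8 ✓
b·Ac²: (-171/2680)·(-670/1881) + 193/360·240/2123 = 1/12 ✓
b·A²c: 193/360·15/193 = 1/24 ✓; 4 stages ⇒ order 4.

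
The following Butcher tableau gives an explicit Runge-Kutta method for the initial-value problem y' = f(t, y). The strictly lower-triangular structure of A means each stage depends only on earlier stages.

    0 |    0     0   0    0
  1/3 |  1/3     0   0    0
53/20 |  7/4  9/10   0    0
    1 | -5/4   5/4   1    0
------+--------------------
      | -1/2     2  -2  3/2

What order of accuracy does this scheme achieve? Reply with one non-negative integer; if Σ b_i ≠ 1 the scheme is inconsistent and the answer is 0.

b = (-1/2, 2, -2, 3/2)
c = (0, 1/3, 53/20, 1)
Ac = (0, 0, 3/10, 46/15)
Σ b_i: (-1/2)·1 + 2·1 + (-2)·1 + 3/2·1 = 1 ✓
b·c: 2·1/3 + (-2)·53/20 + 3/2·1 = -47/15 ≠ 1/2 ⇒ order 1.

1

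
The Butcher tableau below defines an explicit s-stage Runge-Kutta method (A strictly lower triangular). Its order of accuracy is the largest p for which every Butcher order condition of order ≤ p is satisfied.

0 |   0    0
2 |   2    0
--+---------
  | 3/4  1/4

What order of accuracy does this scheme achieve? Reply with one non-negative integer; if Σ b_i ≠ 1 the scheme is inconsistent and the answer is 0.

b = (3/4, 1/4)
c = (0, 2)
Σ b_i: 3/4·1 + 1/4·1 = 1 ✓
b·c: 1/4·2 = 1/2 ✓; 2 stages ⇒ order 2.

2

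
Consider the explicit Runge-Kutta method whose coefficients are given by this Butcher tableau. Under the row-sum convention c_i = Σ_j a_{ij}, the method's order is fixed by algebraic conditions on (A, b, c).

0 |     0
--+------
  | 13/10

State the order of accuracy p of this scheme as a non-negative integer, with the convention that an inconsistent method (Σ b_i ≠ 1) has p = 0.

b = (13/10)
c = (0)
Σ b_i: 13/10·1 = 13/10 ≠ 1 ⇒ order 0.

0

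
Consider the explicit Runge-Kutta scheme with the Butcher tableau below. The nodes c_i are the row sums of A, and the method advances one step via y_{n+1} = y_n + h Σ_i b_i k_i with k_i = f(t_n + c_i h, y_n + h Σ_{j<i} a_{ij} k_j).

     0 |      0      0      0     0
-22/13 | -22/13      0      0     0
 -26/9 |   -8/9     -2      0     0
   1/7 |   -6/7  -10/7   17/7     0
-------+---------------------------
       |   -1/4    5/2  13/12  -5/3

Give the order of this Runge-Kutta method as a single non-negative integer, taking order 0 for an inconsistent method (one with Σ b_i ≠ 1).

b = (-1/4, 5/2, 13/12, -5/3)
c = (0, -22/13, -26/9, 1/7)
Ac = (0, 0, 44/13, -538/117)
Σ b_i: (-1/4)·1 + 5/2·1 + 13/12·1 + (-5/3)·1 = 5/3 ≠ 1 ⇒ order 0.

0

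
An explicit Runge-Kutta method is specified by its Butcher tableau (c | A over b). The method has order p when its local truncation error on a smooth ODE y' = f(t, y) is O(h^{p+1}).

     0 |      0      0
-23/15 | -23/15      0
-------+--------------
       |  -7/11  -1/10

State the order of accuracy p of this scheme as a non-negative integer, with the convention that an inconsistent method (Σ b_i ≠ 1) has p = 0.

b = (-7/11, -1/10)
c = (0, -23/15)
Σ b_i: (-7/11)·1 + (-1/10)·1 = -81/110 ≠ 1 ⇒ order 0.

0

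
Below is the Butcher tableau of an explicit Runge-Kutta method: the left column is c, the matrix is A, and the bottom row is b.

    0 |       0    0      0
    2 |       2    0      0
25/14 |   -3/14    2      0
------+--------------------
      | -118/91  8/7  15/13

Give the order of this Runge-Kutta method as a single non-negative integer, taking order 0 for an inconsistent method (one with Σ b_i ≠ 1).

b = (-118/91, 8/7, 15/13)
c = (0, 2, 25/14)
Ac = (0, 0, 4)
Σ b_i: (-118/91)·1 + 8/7·1 + 15/13·1 = 1 ✓
b·c: 8/7·2 + 15/13·25/14 = 113/26 ≠ 1/2 ⇒ order 1.

1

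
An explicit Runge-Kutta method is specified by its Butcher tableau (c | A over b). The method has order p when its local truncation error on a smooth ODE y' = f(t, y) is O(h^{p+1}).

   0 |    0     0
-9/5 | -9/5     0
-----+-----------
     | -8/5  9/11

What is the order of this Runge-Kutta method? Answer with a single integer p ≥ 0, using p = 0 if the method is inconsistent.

b = (-8/5, 9/11)
c = (0, -9/5)
Σ b_i: (-8/5)·1 + 9/11·1 = -43/55 ≠ 1 ⇒ order 0.

0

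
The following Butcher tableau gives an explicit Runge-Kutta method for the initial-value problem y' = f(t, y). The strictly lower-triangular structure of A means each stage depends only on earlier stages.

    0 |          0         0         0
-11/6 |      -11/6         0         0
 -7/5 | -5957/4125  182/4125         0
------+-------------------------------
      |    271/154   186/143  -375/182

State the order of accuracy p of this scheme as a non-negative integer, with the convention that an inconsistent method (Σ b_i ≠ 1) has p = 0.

3

b = (271/154, 186/143, -375/182)
c = (0, -11/6, -7/5)
Ac = (0, 0, -91/1125)
Σ b_i: 271/154·1 + 186/143·1 + (-375/182)·1 = 1 ✓
b·c: 186/143·(-11/6) + (-375/182)·(-7/5) = 1/2 ✓
b·c²: 186/143·121/36 + (-375/182)·49/25 = 1/3 ✓
b·Ac: (-375/182)·(-91/1125) = 1/6 ✓; 3 stages ⇒ order 3.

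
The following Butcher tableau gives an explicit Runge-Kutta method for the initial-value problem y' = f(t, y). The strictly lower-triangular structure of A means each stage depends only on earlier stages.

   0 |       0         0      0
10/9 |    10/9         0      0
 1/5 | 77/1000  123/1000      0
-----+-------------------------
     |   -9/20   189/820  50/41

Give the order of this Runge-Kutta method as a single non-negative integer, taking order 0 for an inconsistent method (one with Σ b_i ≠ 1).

3

b = (-9/20, 189/820, 50/41)
c = (0, 10/9, 1/5)
Ac = (0, 0, 41/300)
Σ b_i: (-9/20)·1 + 189/820·1 + 50/41·1 = 1 ✓
b·c: 189/820·10/9 + 50/41·1/5 = 1/2 ✓
b·c²: 189/820·100/81 + 50/41·1/25 = 1/3 ✓
b·Ac: 50/41·41/300 = 1/6 ✓; 3 stages ⇒ order 3.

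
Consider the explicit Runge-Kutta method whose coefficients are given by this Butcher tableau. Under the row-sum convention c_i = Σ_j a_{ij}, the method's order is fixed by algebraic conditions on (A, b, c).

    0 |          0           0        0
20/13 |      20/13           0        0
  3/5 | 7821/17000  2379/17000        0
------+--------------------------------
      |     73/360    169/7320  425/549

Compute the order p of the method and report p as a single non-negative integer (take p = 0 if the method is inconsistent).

3

b = (73/360, 169/7320, 425/549)
c = (0, 20/13, 3/5)
Ac = (0, 0, 183/850)
Σ b_i: 73/360·1 + 169/7320·1 + 425/549·1 = 1 ✓
b·c: 169/7320·20/13 + 425/549·3/5 = 1/2 ✓
b·c²: 169/7320·400/169 + 425/549·9/25 = 1/3 ✓
b·Ac: 425/549·183/850 = 1/6 ✓; 3 stages ⇒ order 3.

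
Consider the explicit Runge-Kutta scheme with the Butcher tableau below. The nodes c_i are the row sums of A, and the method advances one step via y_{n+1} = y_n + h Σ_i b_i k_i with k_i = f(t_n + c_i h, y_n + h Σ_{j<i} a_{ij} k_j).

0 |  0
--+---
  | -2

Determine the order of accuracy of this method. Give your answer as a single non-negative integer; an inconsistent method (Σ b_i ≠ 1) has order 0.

0

b = (-2)
c = (0)
Σ b_i: (-2)·1 = -2 ≠ 1 ⇒ order 0.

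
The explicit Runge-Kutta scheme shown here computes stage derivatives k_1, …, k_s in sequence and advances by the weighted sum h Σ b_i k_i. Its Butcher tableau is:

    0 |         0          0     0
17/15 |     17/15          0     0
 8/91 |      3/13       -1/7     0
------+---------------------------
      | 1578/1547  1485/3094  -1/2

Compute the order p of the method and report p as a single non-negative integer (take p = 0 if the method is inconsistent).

2

b = (1578/1547, 1485/3094, -1/2)
c = (0, 17/15, 8/91)
Ac = (0, 0, -17/105)
Σ b_i: 1578/1547·1 + 1485/3094·1 + (-1/2)·1 = 1 ✓
b·c: 1485/3094·17/15 + (-1/2)·8/91 = 1/2 ✓
b·c²: 1485/3094·289/225 + (-1/2)·64/8281 = 50731/82810 ≠ 1/3 ⇒ order 2.
b·Ac: (-1/2)·(-17/105) = 17/210 ≠ 1/6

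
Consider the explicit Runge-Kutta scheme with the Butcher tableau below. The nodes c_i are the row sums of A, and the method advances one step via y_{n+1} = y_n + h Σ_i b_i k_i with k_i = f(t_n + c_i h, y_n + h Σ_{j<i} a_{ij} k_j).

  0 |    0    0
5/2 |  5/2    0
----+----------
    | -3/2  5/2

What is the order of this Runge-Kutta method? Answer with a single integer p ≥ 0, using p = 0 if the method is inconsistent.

b = (-3/2, 5/2)
c = (0, 5/2)
Σ b_i: (-3/2)·1 + 5/2·1 = 1 ✓
b·c: 5/2·5/2 = 25/4 ≠ 1/2 ⇒ order 1.

1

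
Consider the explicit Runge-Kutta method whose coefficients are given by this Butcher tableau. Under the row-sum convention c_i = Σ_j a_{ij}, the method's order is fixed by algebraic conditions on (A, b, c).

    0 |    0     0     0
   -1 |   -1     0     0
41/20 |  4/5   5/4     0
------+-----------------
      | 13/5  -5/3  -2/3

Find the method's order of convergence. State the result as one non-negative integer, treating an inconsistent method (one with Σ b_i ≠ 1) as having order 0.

0

b = (13/5, -5/3, -2/3)
c = (0, -1, 41/20)
Ac = (0, 0, -5/4)
Σ b_i: 13/5·1 + (-5/3)·1 + (-2/3)·1 = 4/15 ≠ 1 ⇒ order 0.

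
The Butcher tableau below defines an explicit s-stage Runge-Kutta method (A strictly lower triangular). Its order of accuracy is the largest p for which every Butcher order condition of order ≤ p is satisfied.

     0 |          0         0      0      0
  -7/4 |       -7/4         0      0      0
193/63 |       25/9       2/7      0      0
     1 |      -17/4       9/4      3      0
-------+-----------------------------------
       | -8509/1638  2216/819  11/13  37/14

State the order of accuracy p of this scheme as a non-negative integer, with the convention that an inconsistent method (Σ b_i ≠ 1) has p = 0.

2

b = (-8509/1638, 2216/819, 11/13, 37/14)
c = (0, -7/4, 193/63, 1)
Ac = (0, 0, -1/2, 1765/336)
Σ b_i: (-8509/1638)·1 + 2216/819·1 + 11/13·1 + 37/14·1 = 1 ✓
b·c: 2216/819·(-7/4) + 11/13·193/63 + 37/14·1 = 1/2 ✓
b·c²: 2216/819·49/16 + 11/13·37249/3969 + 37/14·1 = 973652/51597 ≠ 1/3 ⇒ order 2.
b·Ac: 11/13·(-1/2) + 37/14·1765/336 = 823093/61152 ≠ 1/6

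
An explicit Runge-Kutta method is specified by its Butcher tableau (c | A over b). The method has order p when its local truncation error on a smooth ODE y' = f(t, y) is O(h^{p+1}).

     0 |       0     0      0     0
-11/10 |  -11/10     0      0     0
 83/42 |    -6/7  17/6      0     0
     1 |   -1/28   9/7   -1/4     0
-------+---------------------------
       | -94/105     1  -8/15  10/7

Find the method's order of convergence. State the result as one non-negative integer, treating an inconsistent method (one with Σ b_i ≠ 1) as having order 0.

1

b = (-94/105, 1, -8/15, 10/7)
c = (0, -11/10, 83/42, 1)
Ac = (0, 0, -187/60, -229/120)
Σ b_i: (-94/105)·1 + 1·1 + (-8/15)·1 + 10/7·1 = 1 ✓
b·c: 1·(-11/10) + (-8/15)·83/42 + 10/7·1 = -457/630 ≠ 1/2 ⇒ order 1.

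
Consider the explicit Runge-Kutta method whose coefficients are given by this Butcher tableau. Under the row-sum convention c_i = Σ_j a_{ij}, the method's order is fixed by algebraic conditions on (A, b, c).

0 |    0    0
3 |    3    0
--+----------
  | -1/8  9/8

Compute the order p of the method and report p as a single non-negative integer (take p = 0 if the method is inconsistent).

1

b = (-1/8, 9/8)
c = (0, 3)
Σ b_i: (-1/8)·1 + 9/8·1 = 1 ✓
b·c: 9/8·3 = 27/8 ≠ 1/2 ⇒ order 1.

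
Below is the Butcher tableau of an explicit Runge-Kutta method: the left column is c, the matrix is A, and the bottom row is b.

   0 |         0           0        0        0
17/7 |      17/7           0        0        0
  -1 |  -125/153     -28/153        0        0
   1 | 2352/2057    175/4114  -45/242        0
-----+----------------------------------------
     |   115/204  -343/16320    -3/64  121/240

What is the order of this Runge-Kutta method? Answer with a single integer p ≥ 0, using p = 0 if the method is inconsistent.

b = (115/204, -343/16320, -3/64, 121/240)
c = (0, 17/7, -1, 1)
Ac = (0, 0, -4/9, 35/121)
Σ b_i: 115/204·1 + (-343/16320)·1 + (-3/64)·1 + 121/240·1 = 1 ✓
b·c: (-343/16320)·17/7 + (-3/64)·(-1) + 121/240·1 = 1/2 ✓
b·c²: (-343/16320)·289/49 + (-3/64)·1 + 121/240·1 = 1/3 ✓
b·Ac: (-3/64)·(-4/9) + 121/240·35/121 = 1/6 ✓
b·c³: (-343/16320)·4913/343 + (-3/64)·(-1) + 121/240·1 = 1/4 ✓
b·(c∘Ac): (-3/64)·4/9 + 121/240·35/121 = 1/8 ✓
b·Ac²: (-3/64)·(-68/63) + 121/240·5/77 = 1/12 ✓
b·A²c: 121/240·10/121 = 1/24 ✓; 4 stages ⇒ order 4.

4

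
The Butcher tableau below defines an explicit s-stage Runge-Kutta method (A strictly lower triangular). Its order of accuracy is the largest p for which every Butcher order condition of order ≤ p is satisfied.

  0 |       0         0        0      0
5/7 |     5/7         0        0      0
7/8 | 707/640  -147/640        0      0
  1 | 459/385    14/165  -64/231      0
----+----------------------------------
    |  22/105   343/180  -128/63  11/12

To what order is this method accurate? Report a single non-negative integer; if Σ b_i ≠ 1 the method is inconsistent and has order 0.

b = (22/105, 343/180, -128/63, 11/12)
c = (0, 5/7, 7/8, 1)
Ac = (0, 0, -21/128, -2/11)
Σ b_i: 22/105·1 + 343/180·1 + (-128/63)·1 + 11/12·1 = 1 ✓
b·c: 343/180·5/7 + (-128/63)·7/8 + 11/12·1 = 1/2 ✓
b·c²: 343/180·25/49 + (-128/63)·49/64 + 11/12·1 = 1/3 ✓
b·Ac: (-128/63)·(-21/128) + 11/12·(-2/11) = 1/6 ✓
b·c³: 343/180·125/343 + (-128/63)·343/512 + 11/12·1 = 1/4 ✓
b·(c∘Ac): (-128/63)·(-147/1024) + 11/12·(-2/11) = 1/8 ✓
b·Ac²: (-128/63)·(-15/128) + 11/12·(-13/77) = 1/12 ✓
b·A²c: 11/12·1/22 = 1/24 ✓; 4 stages ⇒ order 4.

4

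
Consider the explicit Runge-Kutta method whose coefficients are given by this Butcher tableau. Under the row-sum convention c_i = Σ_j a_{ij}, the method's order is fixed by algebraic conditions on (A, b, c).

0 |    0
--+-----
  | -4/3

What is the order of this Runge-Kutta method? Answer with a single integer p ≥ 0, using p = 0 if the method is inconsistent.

0

b = (-4/3)
c = (0)
Σ b_i: (-4/3)·1 = -4/3 ≠ 1 ⇒ order 0.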